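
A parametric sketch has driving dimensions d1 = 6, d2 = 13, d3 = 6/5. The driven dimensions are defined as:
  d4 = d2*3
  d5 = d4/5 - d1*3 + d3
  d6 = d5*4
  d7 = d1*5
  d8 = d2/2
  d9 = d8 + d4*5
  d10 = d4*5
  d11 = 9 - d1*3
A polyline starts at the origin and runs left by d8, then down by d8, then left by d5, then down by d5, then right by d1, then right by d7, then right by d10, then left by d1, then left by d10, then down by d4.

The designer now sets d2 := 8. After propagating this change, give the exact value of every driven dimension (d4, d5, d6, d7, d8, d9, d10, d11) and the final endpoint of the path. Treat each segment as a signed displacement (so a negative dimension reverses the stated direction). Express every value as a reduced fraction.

d4 = 24
d5 = -12
d6 = -48
d7 = 30
d8 = 4
d9 = 124
d10 = 120
d11 = -9
endpoint = (38, -16)

Apply edit: d2 := 8
  d4 = d2*3 = 24
  d5 = d4/5 - d1*3 + d3 = -12
  d6 = d5*4 = -48
  d7 = d1*5 = 30
  d8 = d2/2 = 4
  d9 = d8 + d4*5 = 124
  d10 = d4*5 = 120
  d11 = 9 - d1*3 = -9
Walk from origin (0, 0):
  seg 1: left by d8 = 4 → (-4, 0)
  seg 2: down by d8 = 4 → (-4, -4)
  seg 3: left by d5 = -12 → (8, -4)
  seg 4: down by d5 = -12 → (8, 8)
  seg 5: right by d1 = 6 → (14, 8)
  seg 6: right by d7 = 30 → (44, 8)
  seg 7: right by d10 = 120 → (164, 8)
  seg 8: left by d1 = 6 → (158, 8)
  seg 9: left by d10 = 120 → (38, 8)
  seg 10: down by d4 = 24 → (38, -16)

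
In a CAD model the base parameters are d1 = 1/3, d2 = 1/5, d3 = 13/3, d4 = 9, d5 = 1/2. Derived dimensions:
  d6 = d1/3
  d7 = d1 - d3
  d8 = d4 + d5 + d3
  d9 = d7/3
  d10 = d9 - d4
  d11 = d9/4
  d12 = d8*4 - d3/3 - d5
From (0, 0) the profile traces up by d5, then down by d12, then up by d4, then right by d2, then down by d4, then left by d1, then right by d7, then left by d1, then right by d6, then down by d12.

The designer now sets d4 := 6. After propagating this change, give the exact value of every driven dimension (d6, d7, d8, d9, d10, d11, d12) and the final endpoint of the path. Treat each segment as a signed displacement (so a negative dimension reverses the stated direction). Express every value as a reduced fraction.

Apply edit: d4 := 6
  d6 = d1/3 = 1/9
  d7 = d1 - d3 = -4
  d8 = d4 + d5 + d3 = 65/6
  d9 = d7/3 = -4/3
  d10 = d9 - d4 = -22/3
  d11 = d9/4 = -1/3
  d12 = d8*4 - d3/3 - d5 = 745/18
Walk from origin (0, 0):
  seg 1: up by d5 = 1/2 → (0, 1/2)
  seg 2: down by d12 = 745/18 → (0, -368/9)
  seg 3: up by d4 = 6 → (0, -314/9)
  seg 4: right by d2 = 1/5 → (1/5, -314/9)
  seg 5: down by d4 = 6 → (1/5, -368/9)
  seg 6: left by d1 = 1/3 → (-2/15, -368/9)
  seg 7: right by d7 = -4 → (-62/15, -368/9)
  seg 8: left by d1 = 1/3 → (-67/15, -368/9)
  seg 9: right by d6 = 1/9 → (-196/45, -368/9)
  seg 10: down by d12 = 745/18 → (-196/45, -1481/18)

d6 = 1/9
d7 = -4
d8 = 65/6
d9 = -4/3
d10 = -22/3
d11 = -1/3
d12 = 745/18
endpoint = (-196/45, -1481/18)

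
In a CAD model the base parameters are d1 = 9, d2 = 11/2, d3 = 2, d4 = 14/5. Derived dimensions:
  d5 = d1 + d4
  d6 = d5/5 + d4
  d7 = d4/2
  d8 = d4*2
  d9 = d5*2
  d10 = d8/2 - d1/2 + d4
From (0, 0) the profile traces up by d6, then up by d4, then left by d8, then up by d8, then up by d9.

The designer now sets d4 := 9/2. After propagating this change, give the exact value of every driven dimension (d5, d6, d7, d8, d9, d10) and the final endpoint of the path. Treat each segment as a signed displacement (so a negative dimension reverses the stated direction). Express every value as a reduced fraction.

d5 = 27/2
d6 = 36/5
d7 = 9/4
d8 = 9
d9 = 27
d10 = 9/2
endpoint = (-9, 477/10)

Apply edit: d4 := 9/2
  d5 = d1 + d4 = 27/2
  d6 = d5/5 + d4 = 36/5
  d7 = d4/2 = 9/4
  d8 = d4*2 = 9
  d9 = d5*2 = 27
  d10 = d8/2 - d1/2 + d4 = 9/2
Walk from origin (0, 0):
  seg 1: up by d6 = 36/5 → (0, 36/5)
  seg 2: up by d4 = 9/2 → (0, 117/10)
  seg 3: left by d8 = 9 → (-9, 117/10)
  seg 4: up by d8 = 9 → (-9, 207/10)
  seg 5: up by d9 = 27 → (-9, 477/10)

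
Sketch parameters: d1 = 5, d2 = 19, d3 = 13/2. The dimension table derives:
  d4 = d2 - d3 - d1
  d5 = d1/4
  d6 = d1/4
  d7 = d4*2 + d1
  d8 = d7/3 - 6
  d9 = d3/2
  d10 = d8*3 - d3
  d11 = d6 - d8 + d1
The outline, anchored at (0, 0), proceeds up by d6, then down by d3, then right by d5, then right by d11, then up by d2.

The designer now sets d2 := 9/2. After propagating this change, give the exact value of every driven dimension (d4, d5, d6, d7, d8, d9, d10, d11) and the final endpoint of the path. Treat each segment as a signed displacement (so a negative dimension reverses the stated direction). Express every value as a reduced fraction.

Apply edit: d2 := 9/2
  d4 = d2 - d3 - d1 = -7
  d5 = d1/4 = 5/4
  d6 = d1/4 = 5/4
  d7 = d4*2 + d1 = -9
  d8 = d7/3 - 6 = -9
  d9 = d3/2 = 13/4
  d10 = d8*3 - d3 = -67/2
  d11 = d6 - d8 + d1 = 61/4
Walk from origin (0, 0):
  seg 1: up by d6 = 5/4 → (0, 5/4)
  seg 2: down by d3 = 13/2 → (0, -21/4)
  seg 3: right by d5 = 5/4 → (5/4, -21/4)
  seg 4: right by d11 = 61/4 → (33/2, -21/4)
  seg 5: up by d2 = 9/2 → (33/2, -3/4)

d4 = -7
d5 = 5/4
d6 = 5/4
d7 = -9
d8 = -9
d9 = 13/4
d10 = -67/2
d11 = 61/4
endpoint = (33/2, -3/4)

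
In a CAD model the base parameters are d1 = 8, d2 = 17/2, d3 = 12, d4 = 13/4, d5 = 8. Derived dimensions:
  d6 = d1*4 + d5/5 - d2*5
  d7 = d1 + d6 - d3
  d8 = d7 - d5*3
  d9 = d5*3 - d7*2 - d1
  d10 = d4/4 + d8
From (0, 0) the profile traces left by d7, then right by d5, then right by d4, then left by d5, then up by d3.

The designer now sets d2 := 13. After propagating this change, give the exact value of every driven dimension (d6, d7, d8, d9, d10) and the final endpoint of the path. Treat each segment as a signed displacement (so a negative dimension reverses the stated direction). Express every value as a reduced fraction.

d6 = -157/5
d7 = -177/5
d8 = -297/5
d9 = 434/5
d10 = -4687/80
endpoint = (773/20, 12)

Apply edit: d2 := 13
  d6 = d1*4 + d5/5 - d2*5 = -157/5
  d7 = d1 + d6 - d3 = -177/5
  d8 = d7 - d5*3 = -297/5
  d9 = d5*3 - d7*2 - d1 = 434/5
  d10 = d4/4 + d8 = -4687/80
Walk from origin (0, 0):
  seg 1: left by d7 = -177/5 → (177/5, 0)
  seg 2: right by d5 = 8 → (217/5, 0)
  seg 3: right by d4 = 13/4 → (933/20, 0)
  seg 4: left by d5 = 8 → (773/20, 0)
  seg 5: up by d3 = 12 → (773/20, 12)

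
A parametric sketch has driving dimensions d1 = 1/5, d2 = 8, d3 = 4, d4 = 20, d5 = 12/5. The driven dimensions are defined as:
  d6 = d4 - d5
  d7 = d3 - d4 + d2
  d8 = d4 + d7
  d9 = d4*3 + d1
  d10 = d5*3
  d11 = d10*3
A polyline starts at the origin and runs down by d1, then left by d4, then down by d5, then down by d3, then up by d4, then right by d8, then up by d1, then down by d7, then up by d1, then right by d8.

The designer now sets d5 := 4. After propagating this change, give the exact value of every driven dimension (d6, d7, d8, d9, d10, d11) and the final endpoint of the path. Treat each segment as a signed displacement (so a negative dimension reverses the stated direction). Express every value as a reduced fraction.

Apply edit: d5 := 4
  d6 = d4 - d5 = 16
  d7 = d3 - d4 + d2 = -8
  d8 = d4 + d7 = 12
  d9 = d4*3 + d1 = 301/5
  d10 = d5*3 = 12
  d11 = d10*3 = 36
Walk from origin (0, 0):
  seg 1: down by d1 = 1/5 → (0, -1/5)
  seg 2: left by d4 = 20 → (-20, -1/5)
  seg 3: down by d5 = 4 → (-20, -21/5)
  seg 4: down by d3 = 4 → (-20, -41/5)
  seg 5: up by d4 = 20 → (-20, 59/5)
  seg 6: right by d8 = 12 → (-8, 59/5)
  seg 7: up by d1 = 1/5 → (-8, 12)
  seg 8: down by d7 = -8 → (-8, 20)
  seg 9: up by d1 = 1/5 → (-8, 101/5)
  seg 10: right by d8 = 12 → (4, 101/5)

d6 = 16
d7 = -8
d8 = 12
d9 = 301/5
d10 = 12
d11 = 36
endpoint = (4, 101/5)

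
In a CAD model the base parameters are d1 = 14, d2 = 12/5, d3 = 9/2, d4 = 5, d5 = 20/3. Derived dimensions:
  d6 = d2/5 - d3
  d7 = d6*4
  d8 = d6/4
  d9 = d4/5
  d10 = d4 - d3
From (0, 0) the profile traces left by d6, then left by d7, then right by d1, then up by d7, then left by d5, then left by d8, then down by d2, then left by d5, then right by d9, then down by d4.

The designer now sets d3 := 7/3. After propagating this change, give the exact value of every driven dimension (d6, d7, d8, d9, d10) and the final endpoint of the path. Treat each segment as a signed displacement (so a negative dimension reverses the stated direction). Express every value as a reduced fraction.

Apply edit: d3 := 7/3
  d6 = d2/5 - d3 = -139/75
  d7 = d6*4 = -556/75
  d8 = d6/4 = -139/300
  d9 = d4/5 = 1
  d10 = d4 - d3 = 8/3
Walk from origin (0, 0):
  seg 1: left by d6 = -139/75 → (139/75, 0)
  seg 2: left by d7 = -556/75 → (139/15, 0)
  seg 3: right by d1 = 14 → (349/15, 0)
  seg 4: up by d7 = -556/75 → (349/15, -556/75)
  seg 5: left by d5 = 20/3 → (83/5, -556/75)
  seg 6: left by d8 = -139/300 → (5119/300, -556/75)
  seg 7: down by d2 = 12/5 → (5119/300, -736/75)
  seg 8: left by d5 = 20/3 → (3119/300, -736/75)
  seg 9: right by d9 = 1 → (3419/300, -736/75)
  seg 10: down by d4 = 5 → (3419/300, -1111/75)

d6 = -139/75
d7 = -556/75
d8 = -139/300
d9 = 1
d10 = 8/3
endpoint = (3419/300, -1111/75)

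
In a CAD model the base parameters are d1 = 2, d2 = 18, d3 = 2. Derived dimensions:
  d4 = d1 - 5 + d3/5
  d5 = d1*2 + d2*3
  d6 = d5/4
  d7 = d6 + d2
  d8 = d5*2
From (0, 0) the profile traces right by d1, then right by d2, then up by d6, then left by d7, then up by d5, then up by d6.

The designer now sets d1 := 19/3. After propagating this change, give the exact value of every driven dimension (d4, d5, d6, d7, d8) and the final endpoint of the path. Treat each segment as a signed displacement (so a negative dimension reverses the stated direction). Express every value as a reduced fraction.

Apply edit: d1 := 19/3
  d4 = d1 - 5 + d3/5 = 26/15
  d5 = d1*2 + d2*3 = 200/3
  d6 = d5/4 = 50/3
  d7 = d6 + d2 = 104/3
  d8 = d5*2 = 400/3
Walk from origin (0, 0):
  seg 1: right by d1 = 19/3 → (19/3, 0)
  seg 2: right by d2 = 18 → (73/3, 0)
  seg 3: up by d6 = 50/3 → (73/3, 50/3)
  seg 4: left by d7 = 104/3 → (-31/3, 50/3)
  seg 5: up by d5 = 200/3 → (-31/3, 250/3)
  seg 6: up by d6 = 50/3 → (-31/3, 100)

d4 = 26/15
d5 = 200/3
d6 = 50/3
d7 = 104/3
d8 = 400/3
endpoint = (-31/3, 100)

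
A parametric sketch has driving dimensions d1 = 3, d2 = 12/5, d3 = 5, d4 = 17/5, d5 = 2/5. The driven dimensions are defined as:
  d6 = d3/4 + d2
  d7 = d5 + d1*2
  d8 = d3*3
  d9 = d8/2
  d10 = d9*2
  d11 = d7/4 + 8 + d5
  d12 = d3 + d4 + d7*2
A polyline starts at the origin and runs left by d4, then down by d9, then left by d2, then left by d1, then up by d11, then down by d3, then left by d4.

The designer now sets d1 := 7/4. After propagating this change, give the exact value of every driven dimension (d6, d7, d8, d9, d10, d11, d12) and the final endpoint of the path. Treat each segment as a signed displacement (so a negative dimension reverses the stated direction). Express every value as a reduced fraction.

Apply edit: d1 := 7/4
  d6 = d3/4 + d2 = 73/20
  d7 = d5 + d1*2 = 39/10
  d8 = d3*3 = 15
  d9 = d8/2 = 15/2
  d10 = d9*2 = 15
  d11 = d7/4 + 8 + d5 = 75/8
  d12 = d3 + d4 + d7*2 = 81/5
Walk from origin (0, 0):
  seg 1: left by d4 = 17/5 → (-17/5, 0)
  seg 2: down by d9 = 15/2 → (-17/5, -15/2)
  seg 3: left by d2 = 12/5 → (-29/5, -15/2)
  seg 4: left by d1 = 7/4 → (-151/20, -15/2)
  seg 5: up by d11 = 75/8 → (-151/20, 15/8)
  seg 6: down by d3 = 5 → (-151/20, -25/8)
  seg 7: left by d4 = 17/5 → (-219/20, -25/8)

d6 = 73/20
d7 = 39/10
d8 = 15
d9 = 15/2
d10 = 15
d11 = 75/8
d12 = 81/5
endpoint = (-219/20, -25/8)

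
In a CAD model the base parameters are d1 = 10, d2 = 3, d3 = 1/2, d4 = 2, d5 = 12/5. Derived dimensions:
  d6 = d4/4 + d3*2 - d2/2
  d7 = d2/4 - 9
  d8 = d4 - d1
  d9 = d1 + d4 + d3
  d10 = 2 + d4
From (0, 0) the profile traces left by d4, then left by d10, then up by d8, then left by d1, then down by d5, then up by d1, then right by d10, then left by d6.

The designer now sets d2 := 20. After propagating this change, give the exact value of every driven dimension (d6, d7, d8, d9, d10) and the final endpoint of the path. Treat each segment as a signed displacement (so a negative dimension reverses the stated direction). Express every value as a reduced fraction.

Apply edit: d2 := 20
  d6 = d4/4 + d3*2 - d2/2 = -17/2
  d7 = d2/4 - 9 = -4
  d8 = d4 - d1 = -8
  d9 = d1 + d4 + d3 = 25/2
  d10 = 2 + d4 = 4
Walk from origin (0, 0):
  seg 1: left by d4 = 2 → (-2, 0)
  seg 2: left by d10 = 4 → (-6, 0)
  seg 3: up by d8 = -8 → (-6, -8)
  seg 4: left by d1 = 10 → (-16, -8)
  seg 5: down by d5 = 12/5 → (-16, -52/5)
  seg 6: up by d1 = 10 → (-16, -2/5)
  seg 7: right by d10 = 4 → (-12, -2/5)
  seg 8: left by d6 = -17/2 → (-7/2, -2/5)

d6 = -17/2
d7 = -4
d8 = -8
d9 = 25/2
d10 = 4
endpoint = (-7/2, -2/5)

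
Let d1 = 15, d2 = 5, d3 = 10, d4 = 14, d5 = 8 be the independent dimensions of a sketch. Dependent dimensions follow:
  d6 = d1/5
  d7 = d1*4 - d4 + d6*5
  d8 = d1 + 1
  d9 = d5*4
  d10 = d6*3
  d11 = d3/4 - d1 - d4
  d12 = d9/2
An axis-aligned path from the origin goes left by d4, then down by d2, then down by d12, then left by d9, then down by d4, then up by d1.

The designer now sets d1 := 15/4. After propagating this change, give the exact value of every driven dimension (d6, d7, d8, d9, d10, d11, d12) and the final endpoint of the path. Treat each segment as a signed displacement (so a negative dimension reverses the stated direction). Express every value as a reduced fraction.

d6 = 3/4
d7 = 19/4
d8 = 19/4
d9 = 32
d10 = 9/4
d11 = -61/4
d12 = 16
endpoint = (-46, -125/4)

Apply edit: d1 := 15/4
  d6 = d1/5 = 3/4
  d7 = d1*4 - d4 + d6*5 = 19/4
  d8 = d1 + 1 = 19/4
  d9 = d5*4 = 32
  d10 = d6*3 = 9/4
  d11 = d3/4 - d1 - d4 = -61/4
  d12 = d9/2 = 16
Walk from origin (0, 0):
  seg 1: left by d4 = 14 → (-14, 0)
  seg 2: down by d2 = 5 → (-14, -5)
  seg 3: down by d12 = 16 → (-14, -21)
  seg 4: left by d9 = 32 → (-46, -21)
  seg 5: down by d4 = 14 → (-46, -35)
  seg 6: up by d1 = 15/4 → (-46, -125/4)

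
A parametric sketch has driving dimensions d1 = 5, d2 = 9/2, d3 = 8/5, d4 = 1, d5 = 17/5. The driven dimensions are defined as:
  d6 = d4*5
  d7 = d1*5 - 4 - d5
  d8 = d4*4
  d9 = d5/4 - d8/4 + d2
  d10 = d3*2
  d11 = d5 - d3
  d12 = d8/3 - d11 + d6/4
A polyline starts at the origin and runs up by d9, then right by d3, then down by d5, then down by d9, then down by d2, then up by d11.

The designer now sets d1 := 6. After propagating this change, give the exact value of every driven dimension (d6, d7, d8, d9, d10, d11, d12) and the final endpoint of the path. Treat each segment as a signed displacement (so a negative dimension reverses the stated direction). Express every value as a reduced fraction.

Apply edit: d1 := 6
  d6 = d4*5 = 5
  d7 = d1*5 - 4 - d5 = 113/5
  d8 = d4*4 = 4
  d9 = d5/4 - d8/4 + d2 = 87/20
  d10 = d3*2 = 16/5
  d11 = d5 - d3 = 9/5
  d12 = d8/3 - d11 + d6/4 = 47/60
Walk from origin (0, 0):
  seg 1: up by d9 = 87/20 → (0, 87/20)
  seg 2: right by d3 = 8/5 → (8/5, 87/20)
  seg 3: down by d5 = 17/5 → (8/5, 19/20)
  seg 4: down by d9 = 87/20 → (8/5, -17/5)
  seg 5: down by d2 = 9/2 → (8/5, -79/10)
  seg 6: up by d11 = 9/5 → (8/5, -61/10)

d6 = 5
d7 = 113/5
d8 = 4
d9 = 87/20
d10 = 16/5
d11 = 9/5
d12 = 47/60
endpoint = (8/5, -61/10)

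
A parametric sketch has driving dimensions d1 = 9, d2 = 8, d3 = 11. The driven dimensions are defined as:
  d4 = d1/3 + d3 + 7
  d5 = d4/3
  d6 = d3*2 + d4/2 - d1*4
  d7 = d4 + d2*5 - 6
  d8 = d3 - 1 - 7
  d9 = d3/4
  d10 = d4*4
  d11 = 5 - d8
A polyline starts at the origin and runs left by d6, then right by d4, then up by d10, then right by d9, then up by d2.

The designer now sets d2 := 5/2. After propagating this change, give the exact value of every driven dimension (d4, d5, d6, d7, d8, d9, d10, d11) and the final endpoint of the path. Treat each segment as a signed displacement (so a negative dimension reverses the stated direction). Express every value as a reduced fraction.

Apply edit: d2 := 5/2
  d4 = d1/3 + d3 + 7 = 21
  d5 = d4/3 = 7
  d6 = d3*2 + d4/2 - d1*4 = -7/2
  d7 = d4 + d2*5 - 6 = 55/2
  d8 = d3 - 1 - 7 = 3
  d9 = d3/4 = 11/4
  d10 = d4*4 = 84
  d11 = 5 - d8 = 2
Walk from origin (0, 0):
  seg 1: left by d6 = -7/2 → (7/2, 0)
  seg 2: right by d4 = 21 → (49/2, 0)
  seg 3: up by d10 = 84 → (49/2, 84)
  seg 4: right by d9 = 11/4 → (109/4, 84)
  seg 5: up by d2 = 5/2 → (109/4, 173/2)

d4 = 21
d5 = 7
d6 = -7/2
d7 = 55/2
d8 = 3
d9 = 11/4
d10 = 84
d11 = 2
endpoint = (109/4, 173/2)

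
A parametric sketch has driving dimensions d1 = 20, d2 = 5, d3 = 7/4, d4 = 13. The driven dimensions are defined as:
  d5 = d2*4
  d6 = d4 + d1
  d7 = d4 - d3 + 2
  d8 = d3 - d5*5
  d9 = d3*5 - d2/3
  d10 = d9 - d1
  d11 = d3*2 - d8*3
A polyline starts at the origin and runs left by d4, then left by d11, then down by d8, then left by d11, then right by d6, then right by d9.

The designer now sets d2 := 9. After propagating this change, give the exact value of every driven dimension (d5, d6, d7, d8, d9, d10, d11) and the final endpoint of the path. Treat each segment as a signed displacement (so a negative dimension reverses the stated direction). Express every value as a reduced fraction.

Apply edit: d2 := 9
  d5 = d2*4 = 36
  d6 = d4 + d1 = 33
  d7 = d4 - d3 + 2 = 53/4
  d8 = d3 - d5*5 = -713/4
  d9 = d3*5 - d2/3 = 23/4
  d10 = d9 - d1 = -57/4
  d11 = d3*2 - d8*3 = 2153/4
Walk from origin (0, 0):
  seg 1: left by d4 = 13 → (-13, 0)
  seg 2: left by d11 = 2153/4 → (-2205/4, 0)
  seg 3: down by d8 = -713/4 → (-2205/4, 713/4)
  seg 4: left by d11 = 2153/4 → (-2179/2, 713/4)
  seg 5: right by d6 = 33 → (-2113/2, 713/4)
  seg 6: right by d9 = 23/4 → (-4203/4, 713/4)

d5 = 36
d6 = 33
d7 = 53/4
d8 = -713/4
d9 = 23/4
d10 = -57/4
d11 = 2153/4
endpoint = (-4203/4, 713/4)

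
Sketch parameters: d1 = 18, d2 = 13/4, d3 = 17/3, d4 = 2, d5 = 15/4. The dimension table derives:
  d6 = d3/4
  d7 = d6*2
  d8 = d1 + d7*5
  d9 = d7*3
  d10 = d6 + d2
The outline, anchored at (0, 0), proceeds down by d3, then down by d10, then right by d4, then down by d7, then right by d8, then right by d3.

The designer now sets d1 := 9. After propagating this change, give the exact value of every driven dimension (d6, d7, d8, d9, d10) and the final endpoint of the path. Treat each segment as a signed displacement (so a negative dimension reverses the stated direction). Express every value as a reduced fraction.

Apply edit: d1 := 9
  d6 = d3/4 = 17/12
  d7 = d6*2 = 17/6
  d8 = d1 + d7*5 = 139/6
  d9 = d7*3 = 17/2
  d10 = d6 + d2 = 14/3
Walk from origin (0, 0):
  seg 1: down by d3 = 17/3 → (0, -17/3)
  seg 2: down by d10 = 14/3 → (0, -31/3)
  seg 3: right by d4 = 2 → (2, -31/3)
  seg 4: down by d7 = 17/6 → (2, -79/6)
  seg 5: right by d8 = 139/6 → (151/6, -79/6)
  seg 6: right by d3 = 17/3 → (185/6, -79/6)

d6 = 17/12
d7 = 17/6
d8 = 139/6
d9 = 17/2
d10 = 14/3
endpoint = (185/6, -79/6)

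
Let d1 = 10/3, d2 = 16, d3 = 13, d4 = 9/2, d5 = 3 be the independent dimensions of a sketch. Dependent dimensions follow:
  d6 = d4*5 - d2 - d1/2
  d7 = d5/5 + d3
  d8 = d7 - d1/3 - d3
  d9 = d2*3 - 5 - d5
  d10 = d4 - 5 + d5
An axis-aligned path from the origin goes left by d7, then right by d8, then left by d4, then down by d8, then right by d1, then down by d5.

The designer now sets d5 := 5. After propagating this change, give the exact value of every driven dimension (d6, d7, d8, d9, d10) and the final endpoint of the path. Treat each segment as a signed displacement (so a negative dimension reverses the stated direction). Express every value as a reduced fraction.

Apply edit: d5 := 5
  d6 = d4*5 - d2 - d1/2 = 29/6
  d7 = d5/5 + d3 = 14
  d8 = d7 - d1/3 - d3 = -1/9
  d9 = d2*3 - 5 - d5 = 38
  d10 = d4 - 5 + d5 = 9/2
Walk from origin (0, 0):
  seg 1: left by d7 = 14 → (-14, 0)
  seg 2: right by d8 = -1/9 → (-127/9, 0)
  seg 3: left by d4 = 9/2 → (-335/18, 0)
  seg 4: down by d8 = -1/9 → (-335/18, 1/9)
  seg 5: right by d1 = 10/3 → (-275/18, 1/9)
  seg 6: down by d5 = 5 → (-275/18, -44/9)

d6 = 29/6
d7 = 14
d8 = -1/9
d9 = 38
d10 = 9/2
endpoint = (-275/18, -44/9)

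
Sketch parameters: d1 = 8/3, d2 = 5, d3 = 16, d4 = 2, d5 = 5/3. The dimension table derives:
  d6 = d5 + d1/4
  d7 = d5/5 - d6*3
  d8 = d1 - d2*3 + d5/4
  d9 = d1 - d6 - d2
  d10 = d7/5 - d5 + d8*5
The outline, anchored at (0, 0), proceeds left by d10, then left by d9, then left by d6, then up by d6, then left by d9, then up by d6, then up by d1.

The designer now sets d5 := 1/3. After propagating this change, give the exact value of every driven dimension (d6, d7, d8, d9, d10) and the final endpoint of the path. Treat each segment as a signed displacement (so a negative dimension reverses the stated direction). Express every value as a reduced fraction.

d6 = 1
d7 = -44/15
d8 = -49/4
d9 = -10/3
d10 = -6217/100
endpoint = (20351/300, 14/3)

Apply edit: d5 := 1/3
  d6 = d5 + d1/4 = 1
  d7 = d5/5 - d6*3 = -44/15
  d8 = d1 - d2*3 + d5/4 = -49/4
  d9 = d1 - d6 - d2 = -10/3
  d10 = d7/5 - d5 + d8*5 = -6217/100
Walk from origin (0, 0):
  seg 1: left by d10 = -6217/100 → (6217/100, 0)
  seg 2: left by d9 = -10/3 → (19651/300, 0)
  seg 3: left by d6 = 1 → (19351/300, 0)
  seg 4: up by d6 = 1 → (19351/300, 1)
  seg 5: left by d9 = -10/3 → (20351/300, 1)
  seg 6: up by d6 = 1 → (20351/300, 2)
  seg 7: up by d1 = 8/3 → (20351/300, 14/3)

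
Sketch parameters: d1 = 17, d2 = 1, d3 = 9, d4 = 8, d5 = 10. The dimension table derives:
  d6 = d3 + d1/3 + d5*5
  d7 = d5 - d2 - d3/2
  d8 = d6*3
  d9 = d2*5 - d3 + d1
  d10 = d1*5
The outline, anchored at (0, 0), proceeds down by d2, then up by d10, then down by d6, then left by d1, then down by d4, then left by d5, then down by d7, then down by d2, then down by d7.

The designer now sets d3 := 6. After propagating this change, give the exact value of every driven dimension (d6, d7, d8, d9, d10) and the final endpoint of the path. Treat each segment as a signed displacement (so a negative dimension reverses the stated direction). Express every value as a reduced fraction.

d6 = 185/3
d7 = 6
d8 = 185
d9 = 16
d10 = 85
endpoint = (-27, 4/3)

Apply edit: d3 := 6
  d6 = d3 + d1/3 + d5*5 = 185/3
  d7 = d5 - d2 - d3/2 = 6
  d8 = d6*3 = 185
  d9 = d2*5 - d3 + d1 = 16
  d10 = d1*5 = 85
Walk from origin (0, 0):
  seg 1: down by d2 = 1 → (0, -1)
  seg 2: up by d10 = 85 → (0, 84)
  seg 3: down by d6 = 185/3 → (0, 67/3)
  seg 4: left by d1 = 17 → (-17, 67/3)
  seg 5: down by d4 = 8 → (-17, 43/3)
  seg 6: left by d5 = 10 → (-27, 43/3)
  seg 7: down by d7 = 6 → (-27, 25/3)
  seg 8: down by d2 = 1 → (-27, 22/3)
  seg 9: down by d7 = 6 → (-27, 4/3)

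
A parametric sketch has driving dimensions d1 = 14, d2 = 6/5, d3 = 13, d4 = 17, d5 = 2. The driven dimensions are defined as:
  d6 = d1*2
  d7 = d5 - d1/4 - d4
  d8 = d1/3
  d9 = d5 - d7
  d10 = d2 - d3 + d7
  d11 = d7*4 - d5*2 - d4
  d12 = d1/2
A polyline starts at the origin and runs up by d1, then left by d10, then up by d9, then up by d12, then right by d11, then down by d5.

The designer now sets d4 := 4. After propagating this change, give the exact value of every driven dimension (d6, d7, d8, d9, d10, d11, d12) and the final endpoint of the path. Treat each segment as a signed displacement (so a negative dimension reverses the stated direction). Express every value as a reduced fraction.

Apply edit: d4 := 4
  d6 = d1*2 = 28
  d7 = d5 - d1/4 - d4 = -11/2
  d8 = d1/3 = 14/3
  d9 = d5 - d7 = 15/2
  d10 = d2 - d3 + d7 = -173/10
  d11 = d7*4 - d5*2 - d4 = -30
  d12 = d1/2 = 7
Walk from origin (0, 0):
  seg 1: up by d1 = 14 → (0, 14)
  seg 2: left by d10 = -173/10 → (173/10, 14)
  seg 3: up by d9 = 15/2 → (173/10, 43/2)
  seg 4: up by d12 = 7 → (173/10, 57/2)
  seg 5: right by d11 = -30 → (-127/10, 57/2)
  seg 6: down by d5 = 2 → (-127/10, 53/2)

d6 = 28
d7 = -11/2
d8 = 14/3
d9 = 15/2
d10 = -173/10
d11 = -30
d12 = 7
endpoint = (-127/10, 53/2)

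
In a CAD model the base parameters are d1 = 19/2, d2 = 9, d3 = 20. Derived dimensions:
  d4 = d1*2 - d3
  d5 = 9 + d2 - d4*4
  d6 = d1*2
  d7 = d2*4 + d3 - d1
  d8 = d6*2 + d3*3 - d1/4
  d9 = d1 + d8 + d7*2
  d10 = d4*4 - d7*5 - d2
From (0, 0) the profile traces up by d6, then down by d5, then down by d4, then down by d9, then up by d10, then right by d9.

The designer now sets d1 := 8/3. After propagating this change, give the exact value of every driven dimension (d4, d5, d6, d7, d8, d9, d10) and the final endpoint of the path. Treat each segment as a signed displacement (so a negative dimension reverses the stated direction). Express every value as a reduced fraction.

d4 = -44/3
d5 = 230/3
d6 = 16/3
d7 = 160/3
d8 = 70
d9 = 538/3
d10 = -1003/3
endpoint = (538/3, -1711/3)

Apply edit: d1 := 8/3
  d4 = d1*2 - d3 = -44/3
  d5 = 9 + d2 - d4*4 = 230/3
  d6 = d1*2 = 16/3
  d7 = d2*4 + d3 - d1 = 160/3
  d8 = d6*2 + d3*3 - d1/4 = 70
  d9 = d1 + d8 + d7*2 = 538/3
  d10 = d4*4 - d7*5 - d2 = -1003/3
Walk from origin (0, 0):
  seg 1: up by d6 = 16/3 → (0, 16/3)
  seg 2: down by d5 = 230/3 → (0, -214/3)
  seg 3: down by d4 = -44/3 → (0, -170/3)
  seg 4: down by d9 = 538/3 → (0, -236)
  seg 5: up by d10 = -1003/3 → (0, -1711/3)
  seg 6: right by d9 = 538/3 → (538/3, -1711/3)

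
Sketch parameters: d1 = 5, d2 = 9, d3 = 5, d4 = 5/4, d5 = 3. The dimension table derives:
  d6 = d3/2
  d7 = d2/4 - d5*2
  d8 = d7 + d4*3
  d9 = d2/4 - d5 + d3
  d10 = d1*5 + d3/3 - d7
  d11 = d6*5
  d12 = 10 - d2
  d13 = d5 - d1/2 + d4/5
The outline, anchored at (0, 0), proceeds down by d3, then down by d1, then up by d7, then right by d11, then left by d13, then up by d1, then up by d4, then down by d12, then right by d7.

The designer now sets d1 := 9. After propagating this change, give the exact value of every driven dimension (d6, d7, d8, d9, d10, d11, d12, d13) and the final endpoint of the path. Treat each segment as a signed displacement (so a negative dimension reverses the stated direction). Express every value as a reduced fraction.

Apply edit: d1 := 9
  d6 = d3/2 = 5/2
  d7 = d2/4 - d5*2 = -15/4
  d8 = d7 + d4*3 = 0
  d9 = d2/4 - d5 + d3 = 17/4
  d10 = d1*5 + d3/3 - d7 = 605/12
  d11 = d6*5 = 25/2
  d12 = 10 - d2 = 1
  d13 = d5 - d1/2 + d4/5 = -5/4
Walk from origin (0, 0):
  seg 1: down by d3 = 5 → (0, -5)
  seg 2: down by d1 = 9 → (0, -14)
  seg 3: up by d7 = -15/4 → (0, -71/4)
  seg 4: right by d11 = 25/2 → (25/2, -71/4)
  seg 5: left by d13 = -5/4 → (55/4, -71/4)
  seg 6: up by d1 = 9 → (55/4, -35/4)
  seg 7: up by d4 = 5/4 → (55/4, -15/2)
  seg 8: down by d12 = 1 → (55/4, -17/2)
  seg 9: right by d7 = -15/4 → (10, -17/2)

d6 = 5/2
d7 = -15/4
d8 = 0
d9 = 17/4
d10 = 605/12
d11 = 25/2
d12 = 1
d13 = -5/4
endpoint = (10, -17/2)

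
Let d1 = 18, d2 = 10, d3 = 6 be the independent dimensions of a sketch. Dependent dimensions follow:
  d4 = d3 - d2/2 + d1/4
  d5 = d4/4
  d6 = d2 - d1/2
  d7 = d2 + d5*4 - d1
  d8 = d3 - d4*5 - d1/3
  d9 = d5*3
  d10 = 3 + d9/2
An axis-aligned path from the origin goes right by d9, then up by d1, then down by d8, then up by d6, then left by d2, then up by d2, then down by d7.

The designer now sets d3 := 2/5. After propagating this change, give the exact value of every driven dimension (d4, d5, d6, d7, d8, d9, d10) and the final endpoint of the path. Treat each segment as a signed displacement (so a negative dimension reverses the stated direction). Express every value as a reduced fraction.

Apply edit: d3 := 2/5
  d4 = d3 - d2/2 + d1/4 = -1/10
  d5 = d4/4 = -1/40
  d6 = d2 - d1/2 = 1
  d7 = d2 + d5*4 - d1 = -81/10
  d8 = d3 - d4*5 - d1/3 = -51/10
  d9 = d5*3 = -3/40
  d10 = 3 + d9/2 = 237/80
Walk from origin (0, 0):
  seg 1: right by d9 = -3/40 → (-3/40, 0)
  seg 2: up by d1 = 18 → (-3/40, 18)
  seg 3: down by d8 = -51/10 → (-3/40, 231/10)
  seg 4: up by d6 = 1 → (-3/40, 241/10)
  seg 5: left by d2 = 10 → (-403/40, 241/10)
  seg 6: up by d2 = 10 → (-403/40, 341/10)
  seg 7: down by d7 = -81/10 → (-403/40, 211/5)

d4 = -1/10
d5 = -1/40
d6 = 1
d7 = -81/10
d8 = -51/10
d9 = -3/40
d10 = 237/80
endpoint = (-403/40, 211/5)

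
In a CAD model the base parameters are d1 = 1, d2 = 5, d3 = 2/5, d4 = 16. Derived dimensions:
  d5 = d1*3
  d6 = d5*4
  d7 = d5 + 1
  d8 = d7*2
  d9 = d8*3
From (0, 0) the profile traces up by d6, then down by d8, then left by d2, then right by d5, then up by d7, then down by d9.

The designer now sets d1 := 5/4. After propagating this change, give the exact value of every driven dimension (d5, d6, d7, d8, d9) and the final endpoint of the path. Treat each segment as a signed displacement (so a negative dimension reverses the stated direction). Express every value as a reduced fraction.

Apply edit: d1 := 5/4
  d5 = d1*3 = 15/4
  d6 = d5*4 = 15
  d7 = d5 + 1 = 19/4
  d8 = d7*2 = 19/2
  d9 = d8*3 = 57/2
Walk from origin (0, 0):
  seg 1: up by d6 = 15 → (0, 15)
  seg 2: down by d8 = 19/2 → (0, 11/2)
  seg 3: left by d2 = 5 → (-5, 11/2)
  seg 4: right by d5 = 15/4 → (-5/4, 11/2)
  seg 5: up by d7 = 19/4 → (-5/4, 41/4)
  seg 6: down by d9 = 57/2 → (-5/4, -73/4)

d5 = 15/4
d6 = 15
d7 = 19/4
d8 = 19/2
d9 = 57/2
endpoint = (-5/4, -73/4)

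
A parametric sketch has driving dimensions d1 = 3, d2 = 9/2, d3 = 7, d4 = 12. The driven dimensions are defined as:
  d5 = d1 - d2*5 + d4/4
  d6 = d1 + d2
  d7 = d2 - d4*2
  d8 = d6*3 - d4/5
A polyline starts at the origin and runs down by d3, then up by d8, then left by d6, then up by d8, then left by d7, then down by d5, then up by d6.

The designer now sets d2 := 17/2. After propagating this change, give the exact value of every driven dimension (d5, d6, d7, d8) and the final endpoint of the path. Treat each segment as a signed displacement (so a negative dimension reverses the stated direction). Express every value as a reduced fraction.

d5 = -73/2
d6 = 23/2
d7 = -31/2
d8 = 321/10
endpoint = (4, 526/5)

Apply edit: d2 := 17/2
  d5 = d1 - d2*5 + d4/4 = -73/2
  d6 = d1 + d2 = 23/2
  d7 = d2 - d4*2 = -31/2
  d8 = d6*3 - d4/5 = 321/10
Walk from origin (0, 0):
  seg 1: down by d3 = 7 → (0, -7)
  seg 2: up by d8 = 321/10 → (0, 251/10)
  seg 3: left by d6 = 23/2 → (-23/2, 251/10)
  seg 4: up by d8 = 321/10 → (-23/2, 286/5)
  seg 5: left by d7 = -31/2 → (4, 286/5)
  seg 6: down by d5 = -73/2 → (4, 937/10)
  seg 7: up by d6 = 23/2 → (4, 526/5)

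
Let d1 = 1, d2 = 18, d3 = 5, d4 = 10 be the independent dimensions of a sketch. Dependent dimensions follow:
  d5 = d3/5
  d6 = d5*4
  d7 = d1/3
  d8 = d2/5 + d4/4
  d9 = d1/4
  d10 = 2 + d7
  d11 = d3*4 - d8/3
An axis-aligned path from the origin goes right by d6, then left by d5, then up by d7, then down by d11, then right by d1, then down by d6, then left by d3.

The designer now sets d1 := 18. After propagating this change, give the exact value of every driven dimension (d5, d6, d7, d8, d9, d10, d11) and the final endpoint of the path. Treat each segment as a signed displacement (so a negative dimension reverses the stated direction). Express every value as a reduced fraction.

Apply edit: d1 := 18
  d5 = d3/5 = 1
  d6 = d5*4 = 4
  d7 = d1/3 = 6
  d8 = d2/5 + d4/4 = 61/10
  d9 = d1/4 = 9/2
  d10 = 2 + d7 = 8
  d11 = d3*4 - d8/3 = 539/30
Walk from origin (0, 0):
  seg 1: right by d6 = 4 → (4, 0)
  seg 2: left by d5 = 1 → (3, 0)
  seg 3: up by d7 = 6 → (3, 6)
  seg 4: down by d11 = 539/30 → (3, -359/30)
  seg 5: right by d1 = 18 → (21, -359/30)
  seg 6: down by d6 = 4 → (21, -479/30)
  seg 7: left by d3 = 5 → (16, -479/30)

d5 = 1
d6 = 4
d7 = 6
d8 = 61/10
d9 = 9/2
d10 = 8
d11 = 539/30
endpoint = (16, -479/30)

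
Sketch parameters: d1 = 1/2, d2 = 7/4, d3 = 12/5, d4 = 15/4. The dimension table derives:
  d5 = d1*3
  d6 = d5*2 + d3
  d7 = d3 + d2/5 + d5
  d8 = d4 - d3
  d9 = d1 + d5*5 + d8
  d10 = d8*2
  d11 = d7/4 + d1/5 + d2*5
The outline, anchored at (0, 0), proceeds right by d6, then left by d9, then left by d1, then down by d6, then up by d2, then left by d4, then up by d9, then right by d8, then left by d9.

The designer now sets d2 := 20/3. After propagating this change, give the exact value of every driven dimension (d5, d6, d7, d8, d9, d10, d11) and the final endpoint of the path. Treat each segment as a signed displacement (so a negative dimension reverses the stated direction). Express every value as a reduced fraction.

d5 = 3/2
d6 = 27/5
d7 = 157/30
d8 = 27/20
d9 = 187/20
d10 = 27/10
d11 = 4169/120
endpoint = (-81/5, 637/60)

Apply edit: d2 := 20/3
  d5 = d1*3 = 3/2
  d6 = d5*2 + d3 = 27/5
  d7 = d3 + d2/5 + d5 = 157/30
  d8 = d4 - d3 = 27/20
  d9 = d1 + d5*5 + d8 = 187/20
  d10 = d8*2 = 27/10
  d11 = d7/4 + d1/5 + d2*5 = 4169/120
Walk from origin (0, 0):
  seg 1: right by d6 = 27/5 → (27/5, 0)
  seg 2: left by d9 = 187/20 → (-79/20, 0)
  seg 3: left by d1 = 1/2 → (-89/20, 0)
  seg 4: down by d6 = 27/5 → (-89/20, -27/5)
  seg 5: up by d2 = 20/3 → (-89/20, 19/15)
  seg 6: left by d4 = 15/4 → (-41/5, 19/15)
  seg 7: up by d9 = 187/20 → (-41/5, 637/60)
  seg 8: right by d8 = 27/20 → (-137/20, 637/60)
  seg 9: left by d9 = 187/20 → (-81/5, 637/60)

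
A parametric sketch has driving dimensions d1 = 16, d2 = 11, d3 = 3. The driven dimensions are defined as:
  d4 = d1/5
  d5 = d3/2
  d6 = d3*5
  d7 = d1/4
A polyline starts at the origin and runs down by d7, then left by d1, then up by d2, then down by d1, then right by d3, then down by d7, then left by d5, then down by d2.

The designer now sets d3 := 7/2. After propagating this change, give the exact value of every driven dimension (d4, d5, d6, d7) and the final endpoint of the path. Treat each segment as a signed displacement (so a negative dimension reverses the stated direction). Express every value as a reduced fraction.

d4 = 16/5
d5 = 7/4
d6 = 35/2
d7 = 4
endpoint = (-57/4, -24)

Apply edit: d3 := 7/2
  d4 = d1/5 = 16/5
  d5 = d3/2 = 7/4
  d6 = d3*5 = 35/2
  d7 = d1/4 = 4
Walk from origin (0, 0):
  seg 1: down by d7 = 4 → (0, -4)
  seg 2: left by d1 = 16 → (-16, -4)
  seg 3: up by d2 = 11 → (-16, 7)
  seg 4: down by d1 = 16 → (-16, -9)
  seg 5: right by d3 = 7/2 → (-25/2, -9)
  seg 6: down by d7 = 4 → (-25/2, -13)
  seg 7: left by d5 = 7/4 → (-57/4, -13)
  seg 8: down by d2 = 11 → (-57/4, -24)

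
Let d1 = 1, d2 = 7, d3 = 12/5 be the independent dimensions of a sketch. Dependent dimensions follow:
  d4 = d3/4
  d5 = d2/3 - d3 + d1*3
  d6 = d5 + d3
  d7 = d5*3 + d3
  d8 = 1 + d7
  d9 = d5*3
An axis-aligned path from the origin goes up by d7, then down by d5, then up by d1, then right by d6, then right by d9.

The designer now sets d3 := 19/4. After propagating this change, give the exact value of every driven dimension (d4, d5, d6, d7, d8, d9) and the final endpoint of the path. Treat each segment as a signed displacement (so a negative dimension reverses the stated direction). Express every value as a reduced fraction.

d4 = 19/16
d5 = 7/12
d6 = 16/3
d7 = 13/2
d8 = 15/2
d9 = 7/4
endpoint = (85/12, 83/12)

Apply edit: d3 := 19/4
  d4 = d3/4 = 19/16
  d5 = d2/3 - d3 + d1*3 = 7/12
  d6 = d5 + d3 = 16/3
  d7 = d5*3 + d3 = 13/2
  d8 = 1 + d7 = 15/2
  d9 = d5*3 = 7/4
Walk from origin (0, 0):
  seg 1: up by d7 = 13/2 → (0, 13/2)
  seg 2: down by d5 = 7/12 → (0, 71/12)
  seg 3: up by d1 = 1 → (0, 83/12)
  seg 4: right by d6 = 16/3 → (16/3, 83/12)
  seg 5: right by d9 = 7/4 → (85/12, 83/12)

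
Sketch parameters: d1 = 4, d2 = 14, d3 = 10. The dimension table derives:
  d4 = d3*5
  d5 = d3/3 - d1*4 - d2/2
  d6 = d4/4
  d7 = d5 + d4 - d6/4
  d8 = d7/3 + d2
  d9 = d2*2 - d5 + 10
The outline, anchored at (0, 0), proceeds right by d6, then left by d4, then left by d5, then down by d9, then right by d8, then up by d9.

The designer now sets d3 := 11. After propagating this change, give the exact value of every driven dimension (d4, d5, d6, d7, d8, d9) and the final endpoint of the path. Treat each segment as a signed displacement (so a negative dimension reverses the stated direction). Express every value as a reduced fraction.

Apply edit: d3 := 11
  d4 = d3*5 = 55
  d5 = d3/3 - d1*4 - d2/2 = -58/3
  d6 = d4/4 = 55/4
  d7 = d5 + d4 - d6/4 = 1547/48
  d8 = d7/3 + d2 = 3563/144
  d9 = d2*2 - d5 + 10 = 172/3
Walk from origin (0, 0):
  seg 1: right by d6 = 55/4 → (55/4, 0)
  seg 2: left by d4 = 55 → (-165/4, 0)
  seg 3: left by d5 = -58/3 → (-263/12, 0)
  seg 4: down by d9 = 172/3 → (-263/12, -172/3)
  seg 5: right by d8 = 3563/144 → (407/144, -172/3)
  seg 6: up by d9 = 172/3 → (407/144, 0)

d4 = 55
d5 = -58/3
d6 = 55/4
d7 = 1547/48
d8 = 3563/144
d9 = 172/3
endpoint = (407/144, 0)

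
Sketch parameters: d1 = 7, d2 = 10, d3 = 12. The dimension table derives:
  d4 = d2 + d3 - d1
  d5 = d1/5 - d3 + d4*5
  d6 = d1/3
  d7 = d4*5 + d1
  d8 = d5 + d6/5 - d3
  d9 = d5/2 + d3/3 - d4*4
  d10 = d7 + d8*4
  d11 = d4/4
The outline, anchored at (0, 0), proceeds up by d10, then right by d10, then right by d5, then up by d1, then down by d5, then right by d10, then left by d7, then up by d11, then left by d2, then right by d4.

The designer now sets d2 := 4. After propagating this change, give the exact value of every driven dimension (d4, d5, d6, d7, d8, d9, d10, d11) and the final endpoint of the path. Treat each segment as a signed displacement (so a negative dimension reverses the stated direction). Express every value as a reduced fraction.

Apply edit: d2 := 4
  d4 = d2 + d3 - d1 = 9
  d5 = d1/5 - d3 + d4*5 = 172/5
  d6 = d1/3 = 7/3
  d7 = d4*5 + d1 = 52
  d8 = d5 + d6/5 - d3 = 343/15
  d9 = d5/2 + d3/3 - d4*4 = -74/5
  d10 = d7 + d8*4 = 2152/15
  d11 = d4/4 = 9/4
Walk from origin (0, 0):
  seg 1: up by d10 = 2152/15 → (0, 2152/15)
  seg 2: right by d10 = 2152/15 → (2152/15, 2152/15)
  seg 3: right by d5 = 172/5 → (2668/15, 2152/15)
  seg 4: up by d1 = 7 → (2668/15, 2257/15)
  seg 5: down by d5 = 172/5 → (2668/15, 1741/15)
  seg 6: right by d10 = 2152/15 → (964/3, 1741/15)
  seg 7: left by d7 = 52 → (808/3, 1741/15)
  seg 8: up by d11 = 9/4 → (808/3, 7099/60)
  seg 9: left by d2 = 4 → (796/3, 7099/60)
  seg 10: right by d4 = 9 → (823/3, 7099/60)

d4 = 9
d5 = 172/5
d6 = 7/3
d7 = 52
d8 = 343/15
d9 = -74/5
d10 = 2152/15
d11 = 9/4
endpoint = (823/3, 7099/60)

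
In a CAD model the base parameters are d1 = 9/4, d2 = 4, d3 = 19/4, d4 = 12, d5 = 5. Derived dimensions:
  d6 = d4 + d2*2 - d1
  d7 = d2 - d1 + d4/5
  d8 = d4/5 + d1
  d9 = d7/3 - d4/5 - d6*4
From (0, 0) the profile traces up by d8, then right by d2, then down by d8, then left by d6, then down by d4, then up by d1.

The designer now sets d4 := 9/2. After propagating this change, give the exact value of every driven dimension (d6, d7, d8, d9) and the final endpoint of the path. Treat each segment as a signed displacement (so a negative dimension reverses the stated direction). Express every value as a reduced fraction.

d6 = 41/4
d7 = 53/20
d8 = 63/20
d9 = -2461/60
endpoint = (-25/4, -9/4)

Apply edit: d4 := 9/2
  d6 = d4 + d2*2 - d1 = 41/4
  d7 = d2 - d1 + d4/5 = 53/20
  d8 = d4/5 + d1 = 63/20
  d9 = d7/3 - d4/5 - d6*4 = -2461/60
Walk from origin (0, 0):
  seg 1: up by d8 = 63/20 → (0, 63/20)
  seg 2: right by d2 = 4 → (4, 63/20)
  seg 3: down by d8 = 63/20 → (4, 0)
  seg 4: left by d6 = 41/4 → (-25/4, 0)
  seg 5: down by d4 = 9/2 → (-25/4, -9/2)
  seg 6: up by d1 = 9/4 → (-25/4, -9/4)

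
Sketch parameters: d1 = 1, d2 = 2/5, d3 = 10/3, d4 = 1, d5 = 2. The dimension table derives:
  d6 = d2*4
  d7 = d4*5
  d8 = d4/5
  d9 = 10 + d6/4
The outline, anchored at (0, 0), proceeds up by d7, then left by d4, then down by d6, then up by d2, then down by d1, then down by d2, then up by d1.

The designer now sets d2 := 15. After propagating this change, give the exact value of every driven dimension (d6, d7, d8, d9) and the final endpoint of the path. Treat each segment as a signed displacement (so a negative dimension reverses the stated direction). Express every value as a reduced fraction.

Apply edit: d2 := 15
  d6 = d2*4 = 60
  d7 = d4*5 = 5
  d8 = d4/5 = 1/5
  d9 = 10 + d6/4 = 25
Walk from origin (0, 0):
  seg 1: up by d7 = 5 → (0, 5)
  seg 2: left by d4 = 1 → (-1, 5)
  seg 3: down by d6 = 60 → (-1, -55)
  seg 4: up by d2 = 15 → (-1, -40)
  seg 5: down by d1 = 1 → (-1, -41)
  seg 6: down by d2 = 15 → (-1, -56)
  seg 7: up by d1 = 1 → (-1, -55)

d6 = 60
d7 = 5
d8 = 1/5
d9 = 25
endpoint = (-1, -55)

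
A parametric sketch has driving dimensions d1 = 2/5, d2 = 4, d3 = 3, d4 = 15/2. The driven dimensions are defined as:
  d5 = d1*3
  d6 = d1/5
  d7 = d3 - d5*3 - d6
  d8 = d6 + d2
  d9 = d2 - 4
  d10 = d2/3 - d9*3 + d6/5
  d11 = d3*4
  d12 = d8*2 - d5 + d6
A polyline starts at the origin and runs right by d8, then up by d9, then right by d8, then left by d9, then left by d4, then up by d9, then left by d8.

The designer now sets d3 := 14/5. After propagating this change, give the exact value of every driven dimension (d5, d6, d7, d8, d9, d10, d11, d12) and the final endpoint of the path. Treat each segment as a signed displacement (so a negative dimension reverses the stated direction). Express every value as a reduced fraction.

d5 = 6/5
d6 = 2/25
d7 = -22/25
d8 = 102/25
d9 = 0
d10 = 506/375
d11 = 56/5
d12 = 176/25
endpoint = (-171/50, 0)

Apply edit: d3 := 14/5
  d5 = d1*3 = 6/5
  d6 = d1/5 = 2/25
  d7 = d3 - d5*3 - d6 = -22/25
  d8 = d6 + d2 = 102/25
  d9 = d2 - 4 = 0
  d10 = d2/3 - d9*3 + d6/5 = 506/375
  d11 = d3*4 = 56/5
  d12 = d8*2 - d5 + d6 = 176/25
Walk from origin (0, 0):
  seg 1: right by d8 = 102/25 → (102/25, 0)
  seg 2: up by d9 = 0 → (102/25, 0)
  seg 3: right by d8 = 102/25 → (204/25, 0)
  seg 4: left by d9 = 0 → (204/25, 0)
  seg 5: left by d4 = 15/2 → (33/50, 0)
  seg 6: up by d9 = 0 → (33/50, 0)
  seg 7: left by d8 = 102/25 → (-171/50, 0)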